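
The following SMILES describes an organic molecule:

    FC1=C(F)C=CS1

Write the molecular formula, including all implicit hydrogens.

Walk through each heavy atom and fill implicit hydrogens from standard valence (C 4, N 3, O 2, S 2, halogen 1):
  atom 1: F (halogen, monovalent) → 0 H
  atom 2: C, bond orders sum to 4 (valence 4) → 0 H
  atom 3: C, bond orders sum to 4 (valence 4) → 0 H
  atom 4: F (halogen, monovalent) → 0 H
  atom 5: C, bond orders sum to 3 (valence 4) → 1 H
  atom 6: C, bond orders sum to 3 (valence 4) → 1 H
  atom 7: S, bond orders sum to 2 (valence 2) → 0 H
Totals → C:4, H:2, F:2, S:1.
In Hill order: C4H2F2S.

C4H2F2S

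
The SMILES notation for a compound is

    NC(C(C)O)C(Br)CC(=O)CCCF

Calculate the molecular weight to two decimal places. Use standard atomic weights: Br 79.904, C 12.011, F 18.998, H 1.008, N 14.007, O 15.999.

270.14 g/mol

First, the molecular formula is C9H17BrFNO2 (counting implicit H from valence).
  Br: 1 × 79.904 = 79.904
  C: 9 × 12.011 = 108.099
  F: 1 × 18.998 = 18.998
  H: 17 × 1.008 = 17.136
  N: 1 × 14.007 = 14.007
  O: 2 × 15.999 = 31.998
Sum: 1×79.904 + 9×12.011 + 1×18.998 + 17×1.008 + 1×14.007 + 2×15.999 = 270.142 → 270.14 g/mol.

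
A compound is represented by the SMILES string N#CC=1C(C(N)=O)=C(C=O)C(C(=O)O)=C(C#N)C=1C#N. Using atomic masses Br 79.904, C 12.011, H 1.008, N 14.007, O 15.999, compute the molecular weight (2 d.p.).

268.19 g/mol

First, the molecular formula is C12H4N4O4 (counting implicit H from valence).
  C: 12 × 12.011 = 144.132
  H: 4 × 1.008 = 4.032
  N: 4 × 14.007 = 56.028
  O: 4 × 15.999 = 63.996
Sum: 12×12.011 + 4×1.008 + 4×14.007 + 4×15.999 = 268.188 → 268.19 g/mol.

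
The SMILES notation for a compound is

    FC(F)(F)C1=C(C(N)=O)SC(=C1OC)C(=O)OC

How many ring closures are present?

1

In SMILES, each pair of matching ring-closure digits denotes one ring-closing bond; the number of such bonds equals the number of independent rings.
Ring-closure bonds here: 1.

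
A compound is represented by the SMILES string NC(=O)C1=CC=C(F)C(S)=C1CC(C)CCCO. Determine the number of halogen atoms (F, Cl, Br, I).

1

Halogen atoms appear at heavy-atom position 8 (1×F).
Other groups present: 1 amide, 1 hydroxyl, 1 thiol.
Halogen count: 1.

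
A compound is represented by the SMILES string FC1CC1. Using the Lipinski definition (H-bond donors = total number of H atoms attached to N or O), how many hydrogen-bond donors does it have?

0

Donors: find every N or O and count the H atoms it carries.
  (no N or O atoms present)
Lipinski HBD = 0.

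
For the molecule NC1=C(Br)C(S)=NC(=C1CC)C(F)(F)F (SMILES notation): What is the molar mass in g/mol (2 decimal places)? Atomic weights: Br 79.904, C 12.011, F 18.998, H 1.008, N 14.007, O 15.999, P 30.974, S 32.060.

301.12 g/mol

First, the molecular formula is C8H8BrF3N2S (counting implicit H from valence).
  Br: 1 × 79.904 = 79.904
  C: 8 × 12.011 = 96.088
  F: 3 × 18.998 = 56.994
  H: 8 × 1.008 = 8.064
  N: 2 × 14.007 = 28.014
  S: 1 × 32.060 = 32.060
Sum: 1×79.904 + 8×12.011 + 3×18.998 + 8×1.008 + 2×14.007 + 1×32.060 = 301.124 → 301.12 g/mol.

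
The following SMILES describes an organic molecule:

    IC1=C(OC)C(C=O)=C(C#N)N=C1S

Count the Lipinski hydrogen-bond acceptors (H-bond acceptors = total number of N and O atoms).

N atoms: 2; O atoms: 2.
Lipinski HBA = 2 + 2 = 4.

4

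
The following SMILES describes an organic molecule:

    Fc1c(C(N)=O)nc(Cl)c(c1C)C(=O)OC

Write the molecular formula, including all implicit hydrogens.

C9H8ClFN2O3

Walk through each heavy atom and fill implicit hydrogens from standard valence (C 4, N 3, O 2, S 2, halogen 1); for lowercase aromatic atoms, an aromatic c carries 1 H when it has two neighbours and 0 H with three, and aromatic n carries 0 H:
  atom 1: F (halogen, monovalent) → 0 H
  atom 2: aromatic c, 3 neighbours → 0 H
  atom 3: aromatic c, 3 neighbours → 0 H
  atom 4: C, bond orders sum to 4 (valence 4) → 0 H
  atom 5: N, bond orders sum to 1 (valence 3) → 2 H
  atom 6: O, bond orders sum to 2 (valence 2) → 0 H
  atom 7: aromatic n, 2 neighbours → 0 H
  atom 8: aromatic c, 3 neighbours → 0 H
  atom 9: Cl (halogen, monovalent) → 0 H
  atom 10: aromatic c, 3 neighbours → 0 H
  atom 11: aromatic c, 3 neighbours → 0 H
  atom 12: C, bond orders sum to 1 (valence 4) → 3 H
  atom 13: C, bond orders sum to 4 (valence 4) → 0 H
  atom 14: O, bond orders sum to 2 (valence 2) → 0 H
  atom 15: O, bond orders sum to 2 (valence 2) → 0 H
  atom 16: C, bond orders sum to 1 (valence 4) → 3 H
Totals → C:9, H:8, Cl:1, F:1, N:2, O:3.
In Hill order: C9H8ClFN2O3.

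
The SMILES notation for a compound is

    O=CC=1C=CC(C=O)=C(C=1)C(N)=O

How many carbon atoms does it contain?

9

Count every carbon token in the SMILES (each C, including those in ring-closure positions and inside branches).
Carbon count: 9.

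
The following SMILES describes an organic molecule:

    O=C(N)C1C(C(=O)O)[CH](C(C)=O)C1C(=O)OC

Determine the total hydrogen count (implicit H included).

13

Walk through each heavy atom and fill implicit hydrogens from standard valence (C 4, N 3, O 2, S 2, halogen 1):
  atom 1: O, bond orders sum to 2 (valence 2) → 0 H
  atom 2: C, bond orders sum to 4 (valence 4) → 0 H
  atom 3: N, bond orders sum to 1 (valence 3) → 2 H
  atom 4: C, bond orders sum to 3 (valence 4) → 1 H
  atom 5: C, bond orders sum to 3 (valence 4) → 1 H
  atom 6: C, bond orders sum to 4 (valence 4) → 0 H
  atom 7: O, bond orders sum to 2 (valence 2) → 0 H
  atom 8: O, bond orders sum to 1 (valence 2) → 1 H
  atom 9: C with explicit H count 1
  atom 10: C, bond orders sum to 4 (valence 4) → 0 H
  atom 11: C, bond orders sum to 1 (valence 4) → 3 H
  atom 12: O, bond orders sum to 2 (valence 2) → 0 H
  atom 13: C, bond orders sum to 3 (valence 4) → 1 H
  atom 14: C, bond orders sum to 4 (valence 4) → 0 H
  atom 15: O, bond orders sum to 2 (valence 2) → 0 H
  atom 16: O, bond orders sum to 2 (valence 2) → 0 H
  atom 17: C, bond orders sum to 1 (valence 4) → 3 H
Total hydrogens: 13.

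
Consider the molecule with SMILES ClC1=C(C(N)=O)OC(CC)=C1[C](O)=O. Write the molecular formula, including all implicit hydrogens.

Walk through each heavy atom and fill implicit hydrogens from standard valence (C 4, N 3, O 2, S 2, halogen 1):
  atom 1: Cl (halogen, monovalent) → 0 H
  atom 2: C, bond orders sum to 4 (valence 4) → 0 H
  atom 3: C, bond orders sum to 4 (valence 4) → 0 H
  atom 4: C, bond orders sum to 4 (valence 4) → 0 H
  atom 5: N, bond orders sum to 1 (valence 3) → 2 H
  atom 6: O, bond orders sum to 2 (valence 2) → 0 H
  atom 7: O, bond orders sum to 2 (valence 2) → 0 H
  atom 8: C, bond orders sum to 4 (valence 4) → 0 H
  atom 9: C, bond orders sum to 2 (valence 4) → 2 H
  atom 10: C, bond orders sum to 1 (valence 4) → 3 H
  atom 11: C, bond orders sum to 4 (valence 4) → 0 H
  atom 12: C with explicit H count 0
  atom 13: O, bond orders sum to 1 (valence 2) → 1 H
  atom 14: O, bond orders sum to 2 (valence 2) → 0 H
Totals → C:8, H:8, Cl:1, N:1, O:4.

C8H8ClNO4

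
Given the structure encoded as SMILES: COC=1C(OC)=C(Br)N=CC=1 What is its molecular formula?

Walk through each heavy atom and fill implicit hydrogens from standard valence (C 4, N 3, O 2, S 2, halogen 1):
  atom 1: C, bond orders sum to 1 (valence 4) → 3 H
  atom 2: O, bond orders sum to 2 (valence 2) → 0 H
  atom 3: C, bond orders sum to 4 (valence 4) → 0 H
  atom 4: C, bond orders sum to 4 (valence 4) → 0 H
  atom 5: O, bond orders sum to 2 (valence 2) → 0 H
  atom 6: C, bond orders sum to 1 (valence 4) → 3 H
  atom 7: C, bond orders sum to 4 (valence 4) → 0 H
  atom 8: Br (halogen, monovalent) → 0 H
  atom 9: N, bond orders sum to 3 (valence 3) → 0 H
  atom 10: C, bond orders sum to 3 (valence 4) → 1 H
  atom 11: C, bond orders sum to 3 (valence 4) → 1 H
Totals → C:7, H:8, Br:1, N:1, O:2.

C7H8BrNO2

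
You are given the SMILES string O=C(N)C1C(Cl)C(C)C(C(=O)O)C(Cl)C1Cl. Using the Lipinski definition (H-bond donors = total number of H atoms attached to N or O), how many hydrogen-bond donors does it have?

3

Donors: find every N or O and count the H atoms it carries.
  atom 1 (O): bond orders sum to 2 → 0 H
  atom 3 (N): bond orders sum to 1 → 2 H
  atom 11 (O): bond orders sum to 2 → 0 H
  atom 12 (O): bond orders sum to 1 → 1 H
Lipinski HBD = 3.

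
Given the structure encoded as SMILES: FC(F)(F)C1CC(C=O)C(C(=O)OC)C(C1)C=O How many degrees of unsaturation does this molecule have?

4

Molecular formula: C11H13F3O4.
DoU = (2C + 2 + N − H − X) / 2, where X is the halogen count and O/S are ignored.
    = (2·11 + 2 + 0 − 13 − 3) / 2 = 8 / 2 = 4.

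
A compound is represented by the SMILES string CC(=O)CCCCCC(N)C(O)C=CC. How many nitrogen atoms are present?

1

Scan the SMILES for N atoms (remember two-letter symbols like Cl and Br are single atoms).
Nitrogen count: 1.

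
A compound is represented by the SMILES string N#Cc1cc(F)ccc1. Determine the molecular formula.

C7H4FN

Walk through each heavy atom and fill implicit hydrogens from standard valence (C 4, N 3, O 2, S 2, halogen 1); for lowercase aromatic atoms, an aromatic c carries 1 H when it has two neighbours and 0 H with three, and aromatic n carries 0 H:
  atom 1: N, bond orders sum to 3 (valence 3) → 0 H
  atom 2: C, bond orders sum to 4 (valence 4) → 0 H
  atom 3: aromatic c, 3 neighbours → 0 H
  atom 4: aromatic c, 2 neighbours → 1 H
  atom 5: aromatic c, 3 neighbours → 0 H
  atom 6: F (halogen, monovalent) → 0 H
  atom 7: aromatic c, 2 neighbours → 1 H
  atom 8: aromatic c, 2 neighbours → 1 H
  atom 9: aromatic c, 2 neighbours → 1 H
Totals → C:7, H:4, F:1, N:1.
In Hill order: C7H4FN.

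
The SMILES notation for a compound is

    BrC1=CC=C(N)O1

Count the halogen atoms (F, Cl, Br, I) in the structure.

Halogen atoms appear at heavy-atom position 1 (1×Br).
Other groups present: 1 primary amine.
Halogen count: 1.

1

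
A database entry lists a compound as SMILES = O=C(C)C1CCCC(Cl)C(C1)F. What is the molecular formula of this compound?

C9H14ClFO

Walk through each heavy atom and fill implicit hydrogens from standard valence (C 4, N 3, O 2, S 2, halogen 1):
  atom 1: O, bond orders sum to 2 (valence 2) → 0 H
  atom 2: C, bond orders sum to 4 (valence 4) → 0 H
  atom 3: C, bond orders sum to 1 (valence 4) → 3 H
  atom 4: C, bond orders sum to 3 (valence 4) → 1 H
  atom 5: C, bond orders sum to 2 (valence 4) → 2 H
  atom 6: C, bond orders sum to 2 (valence 4) → 2 H
  atom 7: C, bond orders sum to 2 (valence 4) → 2 H
  atom 8: C, bond orders sum to 3 (valence 4) → 1 H
  atom 9: Cl (halogen, monovalent) → 0 H
  atom 10: C, bond orders sum to 3 (valence 4) → 1 H
  atom 11: C, bond orders sum to 2 (valence 4) → 2 H
  atom 12: F (halogen, monovalent) → 0 H
Totals → C:9, H:14, Cl:1, F:1, O:1.
In Hill order: C9H14ClFO.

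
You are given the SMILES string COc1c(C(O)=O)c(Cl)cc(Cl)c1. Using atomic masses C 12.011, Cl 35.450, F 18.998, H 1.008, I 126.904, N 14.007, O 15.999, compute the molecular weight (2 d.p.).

First, the molecular formula is C8H6Cl2O3 (counting implicit H from valence).
  C: 8 × 12.011 = 96.088
  Cl: 2 × 35.450 = 70.900
  H: 6 × 1.008 = 6.048
  O: 3 × 15.999 = 47.997
Sum: 8×12.011 + 2×35.450 + 6×1.008 + 3×15.999 = 221.033 → 221.03 g/mol.

221.03 g/mol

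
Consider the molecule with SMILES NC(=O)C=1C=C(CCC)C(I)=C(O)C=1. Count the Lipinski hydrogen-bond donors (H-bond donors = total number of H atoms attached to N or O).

3

Donors: find every N or O and count the H atoms it carries.
  atom 1 (N): bond orders sum to 1 → 2 H
  atom 3 (O): bond orders sum to 2 → 0 H
  atom 13 (O): bond orders sum to 1 → 1 H
Lipinski HBD = 3.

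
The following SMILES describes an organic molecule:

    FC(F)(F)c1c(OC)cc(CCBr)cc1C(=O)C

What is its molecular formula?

Walk through each heavy atom and fill implicit hydrogens from standard valence (C 4, N 3, O 2, S 2, halogen 1); for lowercase aromatic atoms, an aromatic c carries 1 H when it has two neighbours and 0 H with three, and aromatic n carries 0 H:
  atom 1: F (halogen, monovalent) → 0 H
  atom 2: C, bond orders sum to 4 (valence 4) → 0 H
  atom 3: F (halogen, monovalent) → 0 H
  atom 4: F (halogen, monovalent) → 0 H
  atom 5: aromatic c, 3 neighbours → 0 H
  atom 6: aromatic c, 3 neighbours → 0 H
  atom 7: O, bond orders sum to 2 (valence 2) → 0 H
  atom 8: C, bond orders sum to 1 (valence 4) → 3 H
  atom 9: aromatic c, 2 neighbours → 1 H
  atom 10: aromatic c, 3 neighbours → 0 H
  atom 11: C, bond orders sum to 2 (valence 4) → 2 H
  atom 12: C, bond orders sum to 2 (valence 4) → 2 H
  atom 13: Br (halogen, monovalent) → 0 H
  atom 14: aromatic c, 2 neighbours → 1 H
  atom 15: aromatic c, 3 neighbours → 0 H
  atom 16: C, bond orders sum to 4 (valence 4) → 0 H
  atom 17: O, bond orders sum to 2 (valence 2) → 0 H
  atom 18: C, bond orders sum to 1 (valence 4) → 3 H
Totals → C:12, H:12, Br:1, F:3, O:2.

C12H12BrF3O2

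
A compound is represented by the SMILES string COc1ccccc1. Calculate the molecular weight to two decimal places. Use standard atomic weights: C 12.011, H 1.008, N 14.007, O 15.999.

First, the molecular formula is C7H8O (counting implicit H from valence).
  C: 7 × 12.011 = 84.077
  H: 8 × 1.008 = 8.064
  O: 1 × 15.999 = 15.999
Sum: 7×12.011 + 8×1.008 + 1×15.999 = 108.140 → 108.14 g/mol.

108.14 g/mol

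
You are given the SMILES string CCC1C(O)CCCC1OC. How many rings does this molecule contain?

1

In SMILES, each pair of matching ring-closure digits denotes one ring-closing bond; the number of such bonds equals the number of independent rings.
Ring-closure bonds here: 1.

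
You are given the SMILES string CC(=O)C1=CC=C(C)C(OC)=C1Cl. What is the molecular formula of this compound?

Walk through each heavy atom and fill implicit hydrogens from standard valence (C 4, N 3, O 2, S 2, halogen 1):
  atom 1: C, bond orders sum to 1 (valence 4) → 3 H
  atom 2: C, bond orders sum to 4 (valence 4) → 0 H
  atom 3: O, bond orders sum to 2 (valence 2) → 0 H
  atom 4: C, bond orders sum to 4 (valence 4) → 0 H
  atom 5: C, bond orders sum to 3 (valence 4) → 1 H
  atom 6: C, bond orders sum to 3 (valence 4) → 1 H
  atom 7: C, bond orders sum to 4 (valence 4) → 0 H
  atom 8: C, bond orders sum to 1 (valence 4) → 3 H
  atom 9: C, bond orders sum to 4 (valence 4) → 0 H
  atom 10: O, bond orders sum to 2 (valence 2) → 0 H
  atom 11: C, bond orders sum to 1 (valence 4) → 3 H
  atom 12: C, bond orders sum to 4 (valence 4) → 0 H
  atom 13: Cl (halogen, monovalent) → 0 H
Totals → C:10, H:11, Cl:1, O:2.
In Hill order: C10H11ClO2.

C10H11ClO2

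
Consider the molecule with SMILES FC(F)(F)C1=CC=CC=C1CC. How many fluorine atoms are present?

3

Scan the SMILES for F atoms (remember two-letter symbols like Cl and Br are single atoms).
Fluorine count: 3.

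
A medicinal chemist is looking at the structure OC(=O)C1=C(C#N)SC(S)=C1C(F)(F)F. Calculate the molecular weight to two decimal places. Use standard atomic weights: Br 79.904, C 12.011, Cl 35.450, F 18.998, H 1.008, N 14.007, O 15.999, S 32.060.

First, the molecular formula is C7H2F3NO2S2 (counting implicit H from valence).
  C: 7 × 12.011 = 84.077
  F: 3 × 18.998 = 56.994
  H: 2 × 1.008 = 2.016
  N: 1 × 14.007 = 14.007
  O: 2 × 15.999 = 31.998
  S: 2 × 32.060 = 64.120
Sum: 7×12.011 + 3×18.998 + 2×1.008 + 1×14.007 + 2×15.999 + 2×32.060 = 253.212 → 253.21 g/mol.

253.21 g/mol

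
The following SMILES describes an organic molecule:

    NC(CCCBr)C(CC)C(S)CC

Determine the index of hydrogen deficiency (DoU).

0

Degree of unsaturation = (number of rings) + (number of π bonds).
Ring closures in the SMILES: 0.
π bonds: none → 0 DoU from unsaturation.
Total DoU = 0 + 0 = 0.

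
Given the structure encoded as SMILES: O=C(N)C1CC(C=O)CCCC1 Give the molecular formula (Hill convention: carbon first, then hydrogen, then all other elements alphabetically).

C9H15NO2

Walk through each heavy atom and fill implicit hydrogens from standard valence (C 4, N 3, O 2, S 2, halogen 1):
  atom 1: O, bond orders sum to 2 (valence 2) → 0 H
  atom 2: C, bond orders sum to 4 (valence 4) → 0 H
  atom 3: N, bond orders sum to 1 (valence 3) → 2 H
  atom 4: C, bond orders sum to 3 (valence 4) → 1 H
  atom 5: C, bond orders sum to 2 (valence 4) → 2 H
  atom 6: C, bond orders sum to 3 (valence 4) → 1 H
  atom 7: C, bond orders sum to 3 (valence 4) → 1 H
  atom 8: O, bond orders sum to 2 (valence 2) → 0 H
  atom 9: C, bond orders sum to 2 (valence 4) → 2 H
  atom 10: C, bond orders sum to 2 (valence 4) → 2 H
  atom 11: C, bond orders sum to 2 (valence 4) → 2 H
  atom 12: C, bond orders sum to 2 (valence 4) → 2 H
Totals → C:9, H:15, N:1, O:2.
In Hill order: C9H15NO2.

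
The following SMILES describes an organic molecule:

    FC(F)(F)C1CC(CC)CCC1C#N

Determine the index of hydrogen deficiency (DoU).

Molecular formula: C10H14F3N.
DoU = (2C + 2 + N − H − X) / 2, where X is the halogen count and O/S are ignored.
    = (2·10 + 2 + 1 − 14 − 3) / 2 = 6 / 2 = 3.

3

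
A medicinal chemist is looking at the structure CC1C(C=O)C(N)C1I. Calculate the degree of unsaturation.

2

Degree of unsaturation = (number of rings) + (number of π bonds).
Ring closures in the SMILES: 1.
π bonds: 1 double bond (each 1 DoU) → 1 DoU from unsaturation.
Total DoU = 1 + 1 = 2.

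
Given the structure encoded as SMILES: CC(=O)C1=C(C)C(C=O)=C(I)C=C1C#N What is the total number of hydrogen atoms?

Walk through each heavy atom and fill implicit hydrogens from standard valence (C 4, N 3, O 2, S 2, halogen 1):
  atom 1: C, bond orders sum to 1 (valence 4) → 3 H
  atom 2: C, bond orders sum to 4 (valence 4) → 0 H
  atom 3: O, bond orders sum to 2 (valence 2) → 0 H
  atom 4: C, bond orders sum to 4 (valence 4) → 0 H
  atom 5: C, bond orders sum to 4 (valence 4) → 0 H
  atom 6: C, bond orders sum to 1 (valence 4) → 3 H
  atom 7: C, bond orders sum to 4 (valence 4) → 0 H
  atom 8: C, bond orders sum to 3 (valence 4) → 1 H
  atom 9: O, bond orders sum to 2 (valence 2) → 0 H
  atom 10: C, bond orders sum to 4 (valence 4) → 0 H
  atom 11: I (halogen, monovalent) → 0 H
  atom 12: C, bond orders sum to 3 (valence 4) → 1 H
  atom 13: C, bond orders sum to 4 (valence 4) → 0 H
  atom 14: C, bond orders sum to 4 (valence 4) → 0 H
  atom 15: N, bond orders sum to 3 (valence 3) → 0 H
Total hydrogens: 8.

8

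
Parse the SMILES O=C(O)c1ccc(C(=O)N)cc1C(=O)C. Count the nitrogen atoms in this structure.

Scan the SMILES for N atoms (remember two-letter symbols like Cl and Br are single atoms).
Nitrogen count: 1.

1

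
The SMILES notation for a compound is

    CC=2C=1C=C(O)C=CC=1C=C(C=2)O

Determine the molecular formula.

C11H10O2

Walk through each heavy atom and fill implicit hydrogens from standard valence (C 4, N 3, O 2, S 2, halogen 1):
  atom 1: C, bond orders sum to 1 (valence 4) → 3 H
  atom 2: C, bond orders sum to 4 (valence 4) → 0 H
  atom 3: C, bond orders sum to 4 (valence 4) → 0 H
  atom 4: C, bond orders sum to 3 (valence 4) → 1 H
  atom 5: C, bond orders sum to 4 (valence 4) → 0 H
  atom 6: O, bond orders sum to 1 (valence 2) → 1 H
  atom 7: C, bond orders sum to 3 (valence 4) → 1 H
  atom 8: C, bond orders sum to 3 (valence 4) → 1 H
  atom 9: C, bond orders sum to 4 (valence 4) → 0 H
  atom 10: C, bond orders sum to 3 (valence 4) → 1 H
  atom 11: C, bond orders sum to 4 (valence 4) → 0 H
  atom 12: C, bond orders sum to 3 (valence 4) → 1 H
  atom 13: O, bond orders sum to 1 (valence 2) → 1 H
Totals → C:11, H:10, O:2.
In Hill order: C11H10O2.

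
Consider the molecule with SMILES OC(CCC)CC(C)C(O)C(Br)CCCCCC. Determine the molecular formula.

Walk through each heavy atom and fill implicit hydrogens from standard valence (C 4, N 3, O 2, S 2, halogen 1):
  atom 1: O, bond orders sum to 1 (valence 2) → 1 H
  atom 2: C, bond orders sum to 3 (valence 4) → 1 H
  atom 3: C, bond orders sum to 2 (valence 4) → 2 H
  atom 4: C, bond orders sum to 2 (valence 4) → 2 H
  atom 5: C, bond orders sum to 1 (valence 4) → 3 H
  atom 6: C, bond orders sum to 2 (valence 4) → 2 H
  atom 7: C, bond orders sum to 3 (valence 4) → 1 H
  atom 8: C, bond orders sum to 1 (valence 4) → 3 H
  atom 9: C, bond orders sum to 3 (valence 4) → 1 H
  atom 10: O, bond orders sum to 1 (valence 2) → 1 H
  atom 11: C, bond orders sum to 3 (valence 4) → 1 H
  atom 12: Br (halogen, monovalent) → 0 H
  atom 13: C, bond orders sum to 2 (valence 4) → 2 H
  atom 14: C, bond orders sum to 2 (valence 4) → 2 H
  atom 15: C, bond orders sum to 2 (valence 4) → 2 H
  atom 16: C, bond orders sum to 2 (valence 4) → 2 H
  atom 17: C, bond orders sum to 2 (valence 4) → 2 H
  atom 18: C, bond orders sum to 1 (valence 4) → 3 H
Totals → C:15, H:31, Br:1, O:2.
In Hill order: C15H31BrO2.

C15H31BrO2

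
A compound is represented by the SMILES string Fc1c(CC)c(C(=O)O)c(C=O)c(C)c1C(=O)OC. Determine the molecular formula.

Walk through each heavy atom and fill implicit hydrogens from standard valence (C 4, N 3, O 2, S 2, halogen 1); for lowercase aromatic atoms, an aromatic c carries 1 H when it has two neighbours and 0 H with three, and aromatic n carries 0 H:
  atom 1: F (halogen, monovalent) → 0 H
  atom 2: aromatic c, 3 neighbours → 0 H
  atom 3: aromatic c, 3 neighbours → 0 H
  atom 4: C, bond orders sum to 2 (valence 4) → 2 H
  atom 5: C, bond orders sum to 1 (valence 4) → 3 H
  atom 6: aromatic c, 3 neighbours → 0 H
  atom 7: C, bond orders sum to 4 (valence 4) → 0 H
  atom 8: O, bond orders sum to 2 (valence 2) → 0 H
  atom 9: O, bond orders sum to 1 (valence 2) → 1 H
  atom 10: aromatic c, 3 neighbours → 0 H
  atom 11: C, bond orders sum to 3 (valence 4) → 1 H
  atom 12: O, bond orders sum to 2 (valence 2) → 0 H
  atom 13: aromatic c, 3 neighbours → 0 H
  atom 14: C, bond orders sum to 1 (valence 4) → 3 H
  atom 15: aromatic c, 3 neighbours → 0 H
  atom 16: C, bond orders sum to 4 (valence 4) → 0 H
  atom 17: O, bond orders sum to 2 (valence 2) → 0 H
  atom 18: O, bond orders sum to 2 (valence 2) → 0 H
  atom 19: C, bond orders sum to 1 (valence 4) → 3 H
Totals → C:13, H:13, F:1, O:5.

C13H13FO5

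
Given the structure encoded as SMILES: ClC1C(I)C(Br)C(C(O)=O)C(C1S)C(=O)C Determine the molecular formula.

C9H11BrClIO3S

Walk through each heavy atom and fill implicit hydrogens from standard valence (C 4, N 3, O 2, S 2, halogen 1):
  atom 1: Cl (halogen, monovalent) → 0 H
  atom 2: C, bond orders sum to 3 (valence 4) → 1 H
  atom 3: C, bond orders sum to 3 (valence 4) → 1 H
  atom 4: I (halogen, monovalent) → 0 H
  atom 5: C, bond orders sum to 3 (valence 4) → 1 H
  atom 6: Br (halogen, monovalent) → 0 H
  atom 7: C, bond orders sum to 3 (valence 4) → 1 H
  atom 8: C, bond orders sum to 4 (valence 4) → 0 H
  atom 9: O, bond orders sum to 1 (valence 2) → 1 H
  atom 10: O, bond orders sum to 2 (valence 2) → 0 H
  atom 11: C, bond orders sum to 3 (valence 4) → 1 H
  atom 12: C, bond orders sum to 3 (valence 4) → 1 H
  atom 13: S, bond orders sum to 1 (valence 2) → 1 H
  atom 14: C, bond orders sum to 4 (valence 4) → 0 H
  atom 15: O, bond orders sum to 2 (valence 2) → 0 H
  atom 16: C, bond orders sum to 1 (valence 4) → 3 H
Totals → C:9, H:11, Br:1, Cl:1, I:1, O:3, S:1.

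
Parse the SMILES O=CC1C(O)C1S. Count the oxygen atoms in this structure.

2

Scan the SMILES for O atoms (remember two-letter symbols like Cl and Br are single atoms).
Oxygen count: 2.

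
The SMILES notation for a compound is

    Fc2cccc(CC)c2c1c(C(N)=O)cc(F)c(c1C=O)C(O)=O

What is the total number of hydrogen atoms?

13

Walk through each heavy atom and fill implicit hydrogens from standard valence (C 4, N 3, O 2, S 2, halogen 1); for lowercase aromatic atoms, an aromatic c carries 1 H when it has two neighbours and 0 H with three, and aromatic n carries 0 H:
  atom 1: F (halogen, monovalent) → 0 H
  atom 2: aromatic c, 3 neighbours → 0 H
  atom 3: aromatic c, 2 neighbours → 1 H
  atom 4: aromatic c, 2 neighbours → 1 H
  atom 5: aromatic c, 2 neighbours → 1 H
  atom 6: aromatic c, 3 neighbours → 0 H
  atom 7: C, bond orders sum to 2 (valence 4) → 2 H
  atom 8: C, bond orders sum to 1 (valence 4) → 3 H
  atom 9: aromatic c, 3 neighbours → 0 H
  atom 10: aromatic c, 3 neighbours → 0 H
  atom 11: aromatic c, 3 neighbours → 0 H
  atom 12: C, bond orders sum to 4 (valence 4) → 0 H
  atom 13: N, bond orders sum to 1 (valence 3) → 2 H
  atom 14: O, bond orders sum to 2 (valence 2) → 0 H
  atom 15: aromatic c, 2 neighbours → 1 H
  atom 16: aromatic c, 3 neighbours → 0 H
  atom 17: F (halogen, monovalent) → 0 H
  atom 18: aromatic c, 3 neighbours → 0 H
  atom 19: aromatic c, 3 neighbours → 0 H
  atom 20: C, bond orders sum to 3 (valence 4) → 1 H
  atom 21: O, bond orders sum to 2 (valence 2) → 0 H
  atom 22: C, bond orders sum to 4 (valence 4) → 0 H
  atom 23: O, bond orders sum to 1 (valence 2) → 1 H
  atom 24: O, bond orders sum to 2 (valence 2) → 0 H
Total hydrogens: 13.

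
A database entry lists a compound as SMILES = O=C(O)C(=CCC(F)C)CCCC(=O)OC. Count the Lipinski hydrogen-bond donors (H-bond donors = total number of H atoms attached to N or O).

1

Donors: find every N or O and count the H atoms it carries.
  atom 1 (O): bond orders sum to 2 → 0 H
  atom 3 (O): bond orders sum to 1 → 1 H
  atom 14 (O): bond orders sum to 2 → 0 H
  atom 15 (O): bond orders sum to 2 → 0 H
Lipinski HBD = 1.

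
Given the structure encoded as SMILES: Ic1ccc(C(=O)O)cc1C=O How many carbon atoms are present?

Count every carbon token in the SMILES (each C, including those in ring-closure positions and inside branches).
Carbon count: 8.

8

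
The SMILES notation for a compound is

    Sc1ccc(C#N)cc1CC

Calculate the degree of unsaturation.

Molecular formula: C9H9NS.
DoU = (2C + 2 + N − H − X) / 2, where X is the halogen count and O/S are ignored.
    = (2·9 + 2 + 1 − 9 − 0) / 2 = 12 / 2 = 6.

6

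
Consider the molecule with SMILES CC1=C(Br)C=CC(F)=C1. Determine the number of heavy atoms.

Every atom symbol written in the SMILES (organic subset) is one heavy atom; implicit H are not written.
Heavy atoms by element → Br:1, C:7, F:1.
Total: 9.

9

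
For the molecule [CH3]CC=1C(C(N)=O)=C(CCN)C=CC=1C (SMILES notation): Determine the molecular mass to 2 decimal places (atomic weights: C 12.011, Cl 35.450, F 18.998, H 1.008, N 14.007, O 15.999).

206.29 g/mol

First, the molecular formula is C12H18N2O (counting implicit H from valence).
  C: 12 × 12.011 = 144.132
  H: 18 × 1.008 = 18.144
  N: 2 × 14.007 = 28.014
  O: 1 × 15.999 = 15.999
Sum: 12×12.011 + 18×1.008 + 2×14.007 + 1×15.999 = 206.289 → 206.29 g/mol.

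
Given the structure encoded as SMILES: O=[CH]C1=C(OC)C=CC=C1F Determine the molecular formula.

Walk through each heavy atom and fill implicit hydrogens from standard valence (C 4, N 3, O 2, S 2, halogen 1):
  atom 1: O, bond orders sum to 2 (valence 2) → 0 H
  atom 2: C with explicit H count 1
  atom 3: C, bond orders sum to 4 (valence 4) → 0 H
  atom 4: C, bond orders sum to 4 (valence 4) → 0 H
  atom 5: O, bond orders sum to 2 (valence 2) → 0 H
  atom 6: C, bond orders sum to 1 (valence 4) → 3 H
  atom 7: C, bond orders sum to 3 (valence 4) → 1 H
  atom 8: C, bond orders sum to 3 (valence 4) → 1 H
  atom 9: C, bond orders sum to 3 (valence 4) → 1 H
  atom 10: C, bond orders sum to 4 (valence 4) → 0 H
  atom 11: F (halogen, monovalent) → 0 H
Totals → C:8, H:7, F:1, O:2.

C8H7FO2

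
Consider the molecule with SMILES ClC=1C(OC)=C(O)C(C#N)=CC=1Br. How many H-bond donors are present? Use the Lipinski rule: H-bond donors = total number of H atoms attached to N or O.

Donors: find every N or O and count the H atoms it carries.
  atom 4 (O): bond orders sum to 2 → 0 H
  atom 7 (O): bond orders sum to 1 → 1 H
  atom 10 (N): bond orders sum to 3 → 0 H
Lipinski HBD = 1.

1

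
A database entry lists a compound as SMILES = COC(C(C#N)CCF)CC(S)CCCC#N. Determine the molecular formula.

Walk through each heavy atom and fill implicit hydrogens from standard valence (C 4, N 3, O 2, S 2, halogen 1):
  atom 1: C, bond orders sum to 1 (valence 4) → 3 H
  atom 2: O, bond orders sum to 2 (valence 2) → 0 H
  atom 3: C, bond orders sum to 3 (valence 4) → 1 H
  atom 4: C, bond orders sum to 3 (valence 4) → 1 H
  atom 5: C, bond orders sum to 4 (valence 4) → 0 H
  atom 6: N, bond orders sum to 3 (valence 3) → 0 H
  atom 7: C, bond orders sum to 2 (valence 4) → 2 H
  atom 8: C, bond orders sum to 2 (valence 4) → 2 H
  atom 9: F (halogen, monovalent) → 0 H
  atom 10: C, bond orders sum to 2 (valence 4) → 2 H
  atom 11: C, bond orders sum to 3 (valence 4) → 1 H
  atom 12: S, bond orders sum to 1 (valence 2) → 1 H
  atom 13: C, bond orders sum to 2 (valence 4) → 2 H
  atom 14: C, bond orders sum to 2 (valence 4) → 2 H
  atom 15: C, bond orders sum to 2 (valence 4) → 2 H
  atom 16: C, bond orders sum to 4 (valence 4) → 0 H
  atom 17: N, bond orders sum to 3 (valence 3) → 0 H
Totals → C:12, H:19, F:1, N:2, O:1, S:1.
In Hill order: C12H19FN2OS.

C12H19FN2OS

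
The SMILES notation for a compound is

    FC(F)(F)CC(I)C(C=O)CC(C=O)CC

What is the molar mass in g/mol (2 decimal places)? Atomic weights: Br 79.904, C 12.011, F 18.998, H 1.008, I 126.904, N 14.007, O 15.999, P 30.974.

First, the molecular formula is C10H14F3IO2 (counting implicit H from valence).
  C: 10 × 12.011 = 120.110
  F: 3 × 18.998 = 56.994
  H: 14 × 1.008 = 14.112
  I: 1 × 126.904 = 126.904
  O: 2 × 15.999 = 31.998
Sum: 10×12.011 + 3×18.998 + 14×1.008 + 1×126.904 + 2×15.999 = 350.118 → 350.12 g/mol.

350.12 g/mol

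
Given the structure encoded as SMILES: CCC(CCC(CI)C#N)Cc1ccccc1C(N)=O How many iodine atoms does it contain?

1

Scan the SMILES for I atoms (remember two-letter symbols like Cl and Br are single atoms).
Iodine count: 1.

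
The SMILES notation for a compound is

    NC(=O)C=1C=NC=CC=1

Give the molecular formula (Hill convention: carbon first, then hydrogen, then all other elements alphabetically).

C6H6N2O

Walk through each heavy atom and fill implicit hydrogens from standard valence (C 4, N 3, O 2, S 2, halogen 1):
  atom 1: N, bond orders sum to 1 (valence 3) → 2 H
  atom 2: C, bond orders sum to 4 (valence 4) → 0 H
  atom 3: O, bond orders sum to 2 (valence 2) → 0 H
  atom 4: C, bond orders sum to 4 (valence 4) → 0 H
  atom 5: C, bond orders sum to 3 (valence 4) → 1 H
  atom 6: N, bond orders sum to 3 (valence 3) → 0 H
  atom 7: C, bond orders sum to 3 (valence 4) → 1 H
  atom 8: C, bond orders sum to 3 (valence 4) → 1 H
  atom 9: C, bond orders sum to 3 (valence 4) → 1 H
Totals → C:6, H:6, N:2, O:1.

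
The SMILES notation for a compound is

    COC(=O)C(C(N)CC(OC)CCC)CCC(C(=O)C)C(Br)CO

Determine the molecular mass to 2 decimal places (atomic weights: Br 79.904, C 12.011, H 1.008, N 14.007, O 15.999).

410.35 g/mol

First, the molecular formula is C17H32BrNO5 (counting implicit H from valence).
  Br: 1 × 79.904 = 79.904
  C: 17 × 12.011 = 204.187
  H: 32 × 1.008 = 32.256
  N: 1 × 14.007 = 14.007
  O: 5 × 15.999 = 79.995
Sum: 1×79.904 + 17×12.011 + 32×1.008 + 1×14.007 + 5×15.999 = 410.349 → 410.35 g/mol.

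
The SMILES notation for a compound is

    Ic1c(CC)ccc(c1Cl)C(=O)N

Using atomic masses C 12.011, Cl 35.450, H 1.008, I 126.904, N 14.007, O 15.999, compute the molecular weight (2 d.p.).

First, the molecular formula is C9H9ClINO (counting implicit H from valence).
  C: 9 × 12.011 = 108.099
  Cl: 1 × 35.450 = 35.450
  H: 9 × 1.008 = 9.072
  I: 1 × 126.904 = 126.904
  N: 1 × 14.007 = 14.007
  O: 1 × 15.999 = 15.999
Sum: 9×12.011 + 1×35.450 + 9×1.008 + 1×126.904 + 1×14.007 + 1×15.999 = 309.531 → 309.53 g/mol.

309.53 g/mol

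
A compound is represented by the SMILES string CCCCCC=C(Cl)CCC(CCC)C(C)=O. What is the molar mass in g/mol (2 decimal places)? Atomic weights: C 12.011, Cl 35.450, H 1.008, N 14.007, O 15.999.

First, the molecular formula is C15H27ClO (counting implicit H from valence).
  C: 15 × 12.011 = 180.165
  Cl: 1 × 35.450 = 35.450
  H: 27 × 1.008 = 27.216
  O: 1 × 15.999 = 15.999
Sum: 15×12.011 + 1×35.450 + 27×1.008 + 1×15.999 = 258.830 → 258.83 g/mol.

258.83 g/mol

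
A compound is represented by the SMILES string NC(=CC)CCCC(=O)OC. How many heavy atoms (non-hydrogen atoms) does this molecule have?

11

Every atom symbol written in the SMILES (organic subset) is one heavy atom; implicit H are not written.
Heavy atoms by element → C:8, N:1, O:2.
Total: 11.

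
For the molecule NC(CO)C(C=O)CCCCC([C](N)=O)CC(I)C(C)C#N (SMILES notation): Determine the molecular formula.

C15H26IN3O3

Walk through each heavy atom and fill implicit hydrogens from standard valence (C 4, N 3, O 2, S 2, halogen 1):
  atom 1: N, bond orders sum to 1 (valence 3) → 2 H
  atom 2: C, bond orders sum to 3 (valence 4) → 1 H
  atom 3: C, bond orders sum to 2 (valence 4) → 2 H
  atom 4: O, bond orders sum to 1 (valence 2) → 1 H
  atom 5: C, bond orders sum to 3 (valence 4) → 1 H
  atom 6: C, bond orders sum to 3 (valence 4) → 1 H
  atom 7: O, bond orders sum to 2 (valence 2) → 0 H
  atom 8: C, bond orders sum to 2 (valence 4) → 2 H
  atom 9: C, bond orders sum to 2 (valence 4) → 2 H
  atom 10: C, bond orders sum to 2 (valence 4) → 2 H
  atom 11: C, bond orders sum to 2 (valence 4) → 2 H
  atom 12: C, bond orders sum to 3 (valence 4) → 1 H
  atom 13: C with explicit H count 0
  atom 14: N, bond orders sum to 1 (valence 3) → 2 H
  atom 15: O, bond orders sum to 2 (valence 2) → 0 H
  atom 16: C, bond orders sum to 2 (valence 4) → 2 H
  atom 17: C, bond orders sum to 3 (valence 4) → 1 H
  atom 18: I (halogen, monovalent) → 0 H
  atom 19: C, bond orders sum to 3 (valence 4) → 1 H
  atom 20: C, bond orders sum to 1 (valence 4) → 3 H
  atom 21: C, bond orders sum to 4 (valence 4) → 0 H
  atom 22: N, bond orders sum to 3 (valence 3) → 0 H
Totals → C:15, H:26, I:1, N:3, O:3.
In Hill order: C15H26IN3O3.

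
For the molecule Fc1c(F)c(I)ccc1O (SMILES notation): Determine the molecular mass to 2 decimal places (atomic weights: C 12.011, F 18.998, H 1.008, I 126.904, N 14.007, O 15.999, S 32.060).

First, the molecular formula is C6H3F2IO (counting implicit H from valence).
  C: 6 × 12.011 = 72.066
  F: 2 × 18.998 = 37.996
  H: 3 × 1.008 = 3.024
  I: 1 × 126.904 = 126.904
  O: 1 × 15.999 = 15.999
Sum: 6×12.011 + 2×18.998 + 3×1.008 + 1×126.904 + 1×15.999 = 255.989 → 255.99 g/mol.

255.99 g/mol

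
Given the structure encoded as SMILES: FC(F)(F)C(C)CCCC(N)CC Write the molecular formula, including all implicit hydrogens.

Walk through each heavy atom and fill implicit hydrogens from standard valence (C 4, N 3, O 2, S 2, halogen 1):
  atom 1: F (halogen, monovalent) → 0 H
  atom 2: C, bond orders sum to 4 (valence 4) → 0 H
  atom 3: F (halogen, monovalent) → 0 H
  atom 4: F (halogen, monovalent) → 0 H
  atom 5: C, bond orders sum to 3 (valence 4) → 1 H
  atom 6: C, bond orders sum to 1 (valence 4) → 3 H
  atom 7: C, bond orders sum to 2 (valence 4) → 2 H
  atom 8: C, bond orders sum to 2 (valence 4) → 2 H
  atom 9: C, bond orders sum to 2 (valence 4) → 2 H
  atom 10: C, bond orders sum to 3 (valence 4) → 1 H
  atom 11: N, bond orders sum to 1 (valence 3) → 2 H
  atom 12: C, bond orders sum to 2 (valence 4) → 2 H
  atom 13: C, bond orders sum to 1 (valence 4) → 3 H
Totals → C:9, H:18, F:3, N:1.
In Hill order: C9H18F3N.

C9H18F3N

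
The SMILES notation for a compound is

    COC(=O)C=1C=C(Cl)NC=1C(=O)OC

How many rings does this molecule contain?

In SMILES, each pair of matching ring-closure digits denotes one ring-closing bond; the number of such bonds equals the number of independent rings.
Ring-closure bonds here: 1.

1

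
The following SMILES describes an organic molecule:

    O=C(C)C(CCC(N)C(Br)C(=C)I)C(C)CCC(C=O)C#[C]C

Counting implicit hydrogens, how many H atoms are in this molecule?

27

Walk through each heavy atom and fill implicit hydrogens from standard valence (C 4, N 3, O 2, S 2, halogen 1):
  atom 1: O, bond orders sum to 2 (valence 2) → 0 H
  atom 2: C, bond orders sum to 4 (valence 4) → 0 H
  atom 3: C, bond orders sum to 1 (valence 4) → 3 H
  atom 4: C, bond orders sum to 3 (valence 4) → 1 H
  atom 5: C, bond orders sum to 2 (valence 4) → 2 H
  atom 6: C, bond orders sum to 2 (valence 4) → 2 H
  atom 7: C, bond orders sum to 3 (valence 4) → 1 H
  atom 8: N, bond orders sum to 1 (valence 3) → 2 H
  atom 9: C, bond orders sum to 3 (valence 4) → 1 H
  atom 10: Br (halogen, monovalent) → 0 H
  atom 11: C, bond orders sum to 4 (valence 4) → 0 H
  atom 12: C, bond orders sum to 2 (valence 4) → 2 H
  atom 13: I (halogen, monovalent) → 0 H
  atom 14: C, bond orders sum to 3 (valence 4) → 1 H
  atom 15: C, bond orders sum to 1 (valence 4) → 3 H
  atom 16: C, bond orders sum to 2 (valence 4) → 2 H
  atom 17: C, bond orders sum to 2 (valence 4) → 2 H
  atom 18: C, bond orders sum to 3 (valence 4) → 1 H
  atom 19: C, bond orders sum to 3 (valence 4) → 1 H
  atom 20: O, bond orders sum to 2 (valence 2) → 0 H
  atom 21: C, bond orders sum to 4 (valence 4) → 0 H
  atom 22: C with explicit H count 0
  atom 23: C, bond orders sum to 1 (valence 4) → 3 H
Total hydrogens: 27.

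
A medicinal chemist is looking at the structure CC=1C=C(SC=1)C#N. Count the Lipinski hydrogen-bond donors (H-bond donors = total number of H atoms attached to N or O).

0

Donors: find every N or O and count the H atoms it carries.
  atom 8 (N): bond orders sum to 3 → 0 H
Lipinski HBD = 0.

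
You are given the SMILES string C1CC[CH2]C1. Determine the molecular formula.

Walk through each heavy atom and fill implicit hydrogens from standard valence (C 4, N 3, O 2, S 2, halogen 1):
  atom 1: C, bond orders sum to 2 (valence 4) → 2 H
  atom 2: C, bond orders sum to 2 (valence 4) → 2 H
  atom 3: C, bond orders sum to 2 (valence 4) → 2 H
  atom 4: C with explicit H count 2
  atom 5: C, bond orders sum to 2 (valence 4) → 2 H
Totals → C:5, H:10.

C5H10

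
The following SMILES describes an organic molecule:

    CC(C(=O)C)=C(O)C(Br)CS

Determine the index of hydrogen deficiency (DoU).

Degree of unsaturation = (number of rings) + (number of π bonds).
Ring closures in the SMILES: 0.
π bonds: 2 double bonds (each 1 DoU) → 2 DoU from unsaturation.
Total DoU = 0 + 2 = 2.

2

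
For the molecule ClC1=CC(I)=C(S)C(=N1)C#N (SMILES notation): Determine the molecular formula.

C6H2ClIN2S

Walk through each heavy atom and fill implicit hydrogens from standard valence (C 4, N 3, O 2, S 2, halogen 1):
  atom 1: Cl (halogen, monovalent) → 0 H
  atom 2: C, bond orders sum to 4 (valence 4) → 0 H
  atom 3: C, bond orders sum to 3 (valence 4) → 1 H
  atom 4: C, bond orders sum to 4 (valence 4) → 0 H
  atom 5: I (halogen, monovalent) → 0 H
  atom 6: C, bond orders sum to 4 (valence 4) → 0 H
  atom 7: S, bond orders sum to 1 (valence 2) → 1 H
  atom 8: C, bond orders sum to 4 (valence 4) → 0 H
  atom 9: N, bond orders sum to 3 (valence 3) → 0 H
  atom 10: C, bond orders sum to 4 (valence 4) → 0 H
  atom 11: N, bond orders sum to 3 (valence 3) → 0 H
Totals → C:6, H:2, Cl:1, I:1, N:2, S:1.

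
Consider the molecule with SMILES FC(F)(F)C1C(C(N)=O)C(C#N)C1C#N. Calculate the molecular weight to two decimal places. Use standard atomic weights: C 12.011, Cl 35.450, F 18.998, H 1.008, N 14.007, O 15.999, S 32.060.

217.15 g/mol

First, the molecular formula is C8H6F3N3O (counting implicit H from valence).
  C: 8 × 12.011 = 96.088
  F: 3 × 18.998 = 56.994
  H: 6 × 1.008 = 6.048
  N: 3 × 14.007 = 42.021
  O: 1 × 15.999 = 15.999
Sum: 8×12.011 + 3×18.998 + 6×1.008 + 3×14.007 + 1×15.999 = 217.150 → 217.15 g/mol.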